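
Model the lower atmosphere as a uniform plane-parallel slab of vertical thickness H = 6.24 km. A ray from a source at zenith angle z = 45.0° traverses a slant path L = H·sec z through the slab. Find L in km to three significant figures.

8.82 km

sec z = 1/cos 45.0° = 1.4142.
L = 6.24 × 1.4142 = 8.825 km.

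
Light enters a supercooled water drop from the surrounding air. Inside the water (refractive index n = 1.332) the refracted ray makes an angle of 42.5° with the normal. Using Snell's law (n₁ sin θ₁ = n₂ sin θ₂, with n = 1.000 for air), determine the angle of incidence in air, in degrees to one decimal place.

Snell: sin θ_i = n · sin θ_r = 1.332 × sin 42.5° = 1.332 × 0.6756 = 0.8999.
θ_i = arcsin(0.8999) = 64.14°.

64.1°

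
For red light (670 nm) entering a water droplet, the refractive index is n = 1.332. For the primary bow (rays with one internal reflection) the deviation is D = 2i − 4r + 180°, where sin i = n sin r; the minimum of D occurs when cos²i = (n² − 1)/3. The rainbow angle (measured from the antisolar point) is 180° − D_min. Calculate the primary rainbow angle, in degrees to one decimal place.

42.2°

cos²i = (1.77422 − 1)/3 = 0.25807; i = arccos(0.50801) = 59.469°.
sin r = sin 59.469°/1.332 = 0.64666; r = 40.290°.
D_min = 2·59.469° − 4·40.290° + 180° = 137.776°.
Rainbow angle = 180° − D_min = 42.224°.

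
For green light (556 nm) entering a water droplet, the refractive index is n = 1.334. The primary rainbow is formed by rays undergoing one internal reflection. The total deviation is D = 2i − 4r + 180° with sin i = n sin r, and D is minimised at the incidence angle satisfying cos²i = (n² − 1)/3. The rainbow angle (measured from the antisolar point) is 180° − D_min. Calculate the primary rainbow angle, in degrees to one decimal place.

41.9°

cos²i = (1.77956 − 1)/3 = 0.25985; i = arccos(0.50976) = 59.352°.
sin r = sin 59.352°/1.334 = 0.64492; r = 40.159°.
D_min = 2·59.352° − 4·40.159° + 180° = 138.067°.
Rainbow angle = 180° − D_min = 41.933°.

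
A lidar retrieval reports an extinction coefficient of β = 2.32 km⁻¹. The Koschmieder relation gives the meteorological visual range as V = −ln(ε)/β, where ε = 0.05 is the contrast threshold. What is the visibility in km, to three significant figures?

V = −ln(0.05) / 2.32 = 2.996 / 2.32 = 1.2913 km.

1.29 km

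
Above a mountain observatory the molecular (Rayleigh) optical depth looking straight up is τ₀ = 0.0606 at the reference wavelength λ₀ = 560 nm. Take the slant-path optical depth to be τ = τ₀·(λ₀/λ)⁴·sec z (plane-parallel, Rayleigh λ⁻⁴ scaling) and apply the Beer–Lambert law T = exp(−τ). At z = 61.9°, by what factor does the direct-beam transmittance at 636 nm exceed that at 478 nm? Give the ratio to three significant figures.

Airmass: sec 61.9° = 2.1231.
τ(636 nm) = 0.0606 × (560/636)⁴ × 2.1231 = 0.0606 × 0.6011 × 2.1231 = 0.0773.
τ(478 nm) = 0.0606 × (560/478)⁴ × 2.1231 = 0.0606 × 1.8838 × 2.1231 = 0.2424.
T(636)/T(478) = exp(τ_B − τ_A) = exp(0.1650) = 1.1794.

1.18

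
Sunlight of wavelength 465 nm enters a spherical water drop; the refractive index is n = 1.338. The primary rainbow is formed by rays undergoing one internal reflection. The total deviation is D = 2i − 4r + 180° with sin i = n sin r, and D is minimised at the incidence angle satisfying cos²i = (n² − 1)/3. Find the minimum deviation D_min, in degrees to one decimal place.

cos²i = (1.79024 − 1)/3 = 0.26341; i = arccos(0.51324) = 59.120°.
sin r = sin 59.120°/1.338 = 0.64144; r = 39.899°.
D_min = 2·59.120° − 4·39.899° + 180° = 138.643°.

138.6°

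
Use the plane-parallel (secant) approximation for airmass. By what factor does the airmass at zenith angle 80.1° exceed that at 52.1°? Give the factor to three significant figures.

X(80.1°)/X(52.1°) = sec 80.1° / sec 52.1° = cos 52.1° / cos 80.1° = 0.6143/0.1719 = 3.5729.

3.57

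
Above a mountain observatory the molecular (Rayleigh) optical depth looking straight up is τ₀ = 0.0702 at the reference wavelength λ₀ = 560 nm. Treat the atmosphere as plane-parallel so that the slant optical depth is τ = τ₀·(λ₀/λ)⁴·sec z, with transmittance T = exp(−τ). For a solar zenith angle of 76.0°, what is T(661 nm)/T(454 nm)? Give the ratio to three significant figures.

1.69

Airmass: sec 76.0° = 4.1336.
τ(661 nm) = 0.0702 × (560/661)⁴ × 4.1336 = 0.0702 × 0.5152 × 4.1336 = 0.1495.
τ(454 nm) = 0.0702 × (560/454)⁴ × 4.1336 = 0.0702 × 2.3149 × 4.1336 = 0.6717.
T(661)/T(454) = exp(τ_B − τ_A) = exp(0.5222) = 1.6858.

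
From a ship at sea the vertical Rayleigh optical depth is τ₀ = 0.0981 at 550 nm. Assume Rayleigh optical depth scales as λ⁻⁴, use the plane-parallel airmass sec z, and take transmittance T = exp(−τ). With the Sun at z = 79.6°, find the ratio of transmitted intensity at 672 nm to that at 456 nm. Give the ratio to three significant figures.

2.48

Airmass: sec 79.6° = 5.5396.
τ(672 nm) = 0.0981 × (550/672)⁴ × 5.5396 = 0.0981 × 0.4487 × 5.5396 = 0.2438.
τ(456 nm) = 0.0981 × (550/456)⁴ × 5.5396 = 0.0981 × 2.1164 × 5.5396 = 1.1501.
T(672)/T(456) = exp(τ_B − τ_A) = exp(0.9063) = 2.4750.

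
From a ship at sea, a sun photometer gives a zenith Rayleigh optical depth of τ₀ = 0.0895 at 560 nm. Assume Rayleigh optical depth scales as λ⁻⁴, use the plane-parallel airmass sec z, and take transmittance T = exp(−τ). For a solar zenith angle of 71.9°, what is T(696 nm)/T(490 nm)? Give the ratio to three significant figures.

Airmass: sec 71.9° = 3.2188.
τ(696 nm) = 0.0895 × (560/696)⁴ × 3.2188 = 0.0895 × 0.4191 × 3.2188 = 0.1207.
τ(490 nm) = 0.0895 × (560/490)⁴ × 3.2188 = 0.0895 × 1.7060 × 3.2188 = 0.4915.
T(696)/T(490) = exp(τ_B − τ_A) = exp(0.3707) = 1.4488.

1.45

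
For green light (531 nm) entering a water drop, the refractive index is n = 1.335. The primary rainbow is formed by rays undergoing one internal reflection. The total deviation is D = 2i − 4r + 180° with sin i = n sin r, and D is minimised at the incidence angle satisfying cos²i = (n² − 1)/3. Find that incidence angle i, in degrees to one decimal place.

59.3°

cos²i = (1.335² − 1)/3 = (1.78222 − 1)/3 = 0.26074.
cos i = 0.51063, so i = 59.294°.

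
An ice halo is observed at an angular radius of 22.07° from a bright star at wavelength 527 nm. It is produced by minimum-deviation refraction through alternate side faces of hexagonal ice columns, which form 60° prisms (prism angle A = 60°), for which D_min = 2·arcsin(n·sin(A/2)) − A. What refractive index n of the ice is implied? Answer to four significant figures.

1.313

Rearranging: n = sin((D_min + A)/2) / sin(A/2).
(D_min + A)/2 = (22.07° + 60°)/2 = 41.035°.
n = sin 41.035° / sin 30° = 0.6565 / 0.5000 = 1.3130.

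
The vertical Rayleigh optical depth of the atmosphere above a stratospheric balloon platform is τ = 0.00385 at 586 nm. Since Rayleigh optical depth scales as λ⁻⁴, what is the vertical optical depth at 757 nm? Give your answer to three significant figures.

0.00138

τ(757 nm) = τ(586 nm) × (586/757)⁴ = 0.00385 × (0.7741)⁴ = 0.00385 × 0.3591 = 0.0014.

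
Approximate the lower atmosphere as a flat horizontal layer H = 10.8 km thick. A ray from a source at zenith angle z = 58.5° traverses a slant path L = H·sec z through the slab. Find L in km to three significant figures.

sec z = 1/cos 58.5° = 1.9139.
L = 10.8 × 1.9139 = 20.670 km.

20.7 km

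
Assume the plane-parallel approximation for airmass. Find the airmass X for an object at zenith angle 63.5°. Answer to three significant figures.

X = sec z = 1/cos 63.5° = 1/0.4462 = 2.2412.

2.24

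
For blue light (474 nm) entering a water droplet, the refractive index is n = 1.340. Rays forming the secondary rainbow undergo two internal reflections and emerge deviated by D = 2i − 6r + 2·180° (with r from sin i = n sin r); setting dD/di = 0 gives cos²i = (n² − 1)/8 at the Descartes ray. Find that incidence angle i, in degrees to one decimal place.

cos²i = (1.340² − 1)/8 = (1.79560 − 1)/8 = 0.09945.
cos i = 0.31536, so i = 71.618°.

71.6°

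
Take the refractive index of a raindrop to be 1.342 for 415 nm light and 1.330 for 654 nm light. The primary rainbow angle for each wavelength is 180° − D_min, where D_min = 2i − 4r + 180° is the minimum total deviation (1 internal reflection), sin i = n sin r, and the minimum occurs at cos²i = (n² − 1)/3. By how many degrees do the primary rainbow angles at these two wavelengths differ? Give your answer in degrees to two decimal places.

1.73°

At 415 nm (n = 1.342): cos²i = 0.26699 → i = 58.888°, r = 39.641°, D_min = 139.213°, rainbow angle = 40.787°.
At 654 nm (n = 1.330): cos²i = 0.25630 → i = 59.585°, r = 40.422°, D_min = 137.484°, rainbow angle = 42.516°.
Angular width = |40.787° − 42.516°| = 1.729°.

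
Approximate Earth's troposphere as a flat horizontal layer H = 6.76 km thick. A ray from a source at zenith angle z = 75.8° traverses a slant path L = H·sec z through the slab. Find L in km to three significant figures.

27.6 km

sec z = 1/cos 75.8° = 4.0765.
L = 6.76 × 4.0765 = 27.557 km.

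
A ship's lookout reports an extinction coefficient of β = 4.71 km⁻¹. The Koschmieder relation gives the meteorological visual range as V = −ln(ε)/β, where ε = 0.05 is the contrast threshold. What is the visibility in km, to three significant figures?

V = −ln(0.05) / 4.71 = 2.996 / 4.71 = 0.6360 km.

0.636 km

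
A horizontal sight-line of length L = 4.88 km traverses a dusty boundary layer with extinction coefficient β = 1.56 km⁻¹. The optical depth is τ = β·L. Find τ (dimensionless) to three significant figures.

7.61

τ = β·L = 1.56 × 4.88 = 7.6128.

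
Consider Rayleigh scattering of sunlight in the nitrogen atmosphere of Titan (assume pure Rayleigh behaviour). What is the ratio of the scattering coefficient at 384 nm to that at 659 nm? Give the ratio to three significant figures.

Rayleigh scattering ∝ λ⁻⁴, so the ratio of coefficients is the inverse fourth power of the wavelength ratio.
σ(384)/σ(659) = (659/384)⁴ = (1.7161)⁴ = 8.674.

8.67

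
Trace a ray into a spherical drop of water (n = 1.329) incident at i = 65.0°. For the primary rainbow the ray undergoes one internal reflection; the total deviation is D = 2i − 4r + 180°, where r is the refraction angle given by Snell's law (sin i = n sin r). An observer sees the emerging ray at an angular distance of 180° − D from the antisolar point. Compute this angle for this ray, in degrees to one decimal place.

sin r = sin 65.0° / 1.329 = 0.9063/1.329 = 0.6819; r = 43.00°.
D = 2·65.0° − 4·43.00° + 180° = 130.00° − 171.98° + 180° = 138.02°.
Angle from antisolar point = 180° − D = 41.98°.

42.0°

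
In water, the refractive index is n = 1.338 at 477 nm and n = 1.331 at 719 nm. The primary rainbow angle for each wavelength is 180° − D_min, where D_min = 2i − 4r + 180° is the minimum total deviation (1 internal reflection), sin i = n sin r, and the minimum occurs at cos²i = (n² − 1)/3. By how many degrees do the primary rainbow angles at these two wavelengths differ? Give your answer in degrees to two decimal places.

At 477 nm (n = 1.338): cos²i = 0.26341 → i = 59.120°, r = 39.899°, D_min = 138.643°, rainbow angle = 41.357°.
At 719 nm (n = 1.331): cos²i = 0.25719 → i = 59.527°, r = 40.356°, D_min = 137.630°, rainbow angle = 42.370°.
Angular width = |41.357° − 42.370°| = 1.013°.

1.01°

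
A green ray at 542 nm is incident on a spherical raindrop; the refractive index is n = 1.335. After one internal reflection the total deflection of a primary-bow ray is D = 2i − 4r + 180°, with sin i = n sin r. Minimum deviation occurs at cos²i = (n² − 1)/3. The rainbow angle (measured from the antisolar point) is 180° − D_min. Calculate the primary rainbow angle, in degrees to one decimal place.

cos²i = (1.78222 − 1)/3 = 0.26074; i = arccos(0.51063) = 59.294°.
sin r = sin 59.294°/1.335 = 0.64405; r = 40.094°.
D_min = 2·59.294° − 4·40.094° + 180° = 138.212°.
Rainbow angle = 180° − D_min = 41.788°.

41.8°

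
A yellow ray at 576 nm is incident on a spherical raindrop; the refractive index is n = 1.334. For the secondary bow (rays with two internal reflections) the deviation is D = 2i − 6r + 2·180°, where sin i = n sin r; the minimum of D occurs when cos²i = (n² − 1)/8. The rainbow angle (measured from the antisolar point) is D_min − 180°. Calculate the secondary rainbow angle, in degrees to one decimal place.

51.2°

cos²i = (1.77956 − 1)/8 = 0.09744; i = arccos(0.31216) = 71.810°.
sin r = sin 71.810°/1.334 = 0.71217; r = 45.411°.
D_min = 2·71.810° − 6·45.411° + 360° = 231.153°.
Rainbow angle = D_min − 180° = 51.153°.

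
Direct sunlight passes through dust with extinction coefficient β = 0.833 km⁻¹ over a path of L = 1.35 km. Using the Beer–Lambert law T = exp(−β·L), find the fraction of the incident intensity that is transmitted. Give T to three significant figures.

τ = β·L = 0.833 × 1.35 = 1.1245.
T = exp(−1.1245) = 0.3248.

0.325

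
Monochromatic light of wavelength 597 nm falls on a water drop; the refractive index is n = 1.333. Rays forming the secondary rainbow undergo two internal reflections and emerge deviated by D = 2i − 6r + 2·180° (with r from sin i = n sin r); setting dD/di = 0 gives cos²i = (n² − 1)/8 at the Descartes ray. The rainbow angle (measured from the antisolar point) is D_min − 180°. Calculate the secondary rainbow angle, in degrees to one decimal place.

cos²i = (1.77689 − 1)/8 = 0.09711; i = arccos(0.31163) = 71.843°.
sin r = sin 71.843°/1.333 = 0.71283; r = 45.466°.
D_min = 2·71.843° − 6·45.466° + 360° = 230.891°.
Rainbow angle = D_min − 180° = 50.891°.

50.9°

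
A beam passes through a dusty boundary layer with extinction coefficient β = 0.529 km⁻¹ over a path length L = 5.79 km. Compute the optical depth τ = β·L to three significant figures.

3.06

τ = β·L = 0.529 × 5.79 = 3.0629.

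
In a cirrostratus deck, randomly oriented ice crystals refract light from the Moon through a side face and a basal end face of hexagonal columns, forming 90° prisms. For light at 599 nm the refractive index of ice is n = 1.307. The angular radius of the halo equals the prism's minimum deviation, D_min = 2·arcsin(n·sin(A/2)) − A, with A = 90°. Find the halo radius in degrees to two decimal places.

45.09°

n·sin(A/2) = 1.307 × sin 45° = 1.307 × 0.7071 = 0.9242.
D_min = 2·arcsin(0.9242) − 90° = 2 × 67.546° − 90° = 45.093°.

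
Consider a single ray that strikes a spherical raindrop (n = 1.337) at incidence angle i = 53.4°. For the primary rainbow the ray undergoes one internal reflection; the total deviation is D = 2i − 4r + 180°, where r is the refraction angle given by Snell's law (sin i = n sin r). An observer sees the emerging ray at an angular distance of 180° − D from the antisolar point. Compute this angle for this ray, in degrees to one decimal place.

40.8°

sin r = sin 53.4° / 1.337 = 0.8028/1.337 = 0.6005; r = 36.90°.
D = 2·53.4° − 4·36.90° + 180° = 106.80° − 147.61° + 180° = 139.19°.
Angle from antisolar point = 180° − D = 40.81°.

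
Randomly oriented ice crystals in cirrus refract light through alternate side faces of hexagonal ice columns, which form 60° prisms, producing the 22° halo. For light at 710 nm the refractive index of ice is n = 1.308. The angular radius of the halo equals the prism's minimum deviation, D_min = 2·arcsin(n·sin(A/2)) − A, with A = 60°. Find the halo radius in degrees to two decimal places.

21.69°

n·sin(A/2) = 1.308 × sin 30° = 1.308 × 0.5000 = 0.6540.
D_min = 2·arcsin(0.6540) − 60° = 2 × 40.844° − 60° = 21.688°.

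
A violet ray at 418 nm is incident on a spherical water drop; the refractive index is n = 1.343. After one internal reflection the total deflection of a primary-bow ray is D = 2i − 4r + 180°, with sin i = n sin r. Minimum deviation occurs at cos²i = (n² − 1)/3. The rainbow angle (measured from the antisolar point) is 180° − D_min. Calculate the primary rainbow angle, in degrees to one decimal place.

cos²i = (1.80365 − 1)/3 = 0.26788; i = arccos(0.51757) = 58.830°.
sin r = sin 58.830°/1.343 = 0.63711; r = 39.577°.
D_min = 2·58.830° − 4·39.577° + 180° = 139.354°.
Rainbow angle = 180° − D_min = 40.646°.

40.6°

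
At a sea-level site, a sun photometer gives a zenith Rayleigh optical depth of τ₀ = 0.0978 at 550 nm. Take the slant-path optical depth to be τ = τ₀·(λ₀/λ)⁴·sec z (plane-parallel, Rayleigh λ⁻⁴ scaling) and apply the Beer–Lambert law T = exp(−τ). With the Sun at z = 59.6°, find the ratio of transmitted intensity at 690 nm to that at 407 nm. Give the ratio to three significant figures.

1.76

Airmass: sec 59.6° = 1.9762.
τ(690 nm) = 0.0978 × (550/690)⁴ × 1.9762 = 0.0978 × 0.4037 × 1.9762 = 0.0780.
τ(407 nm) = 0.0978 × (550/407)⁴ × 1.9762 = 0.0978 × 3.3348 × 1.9762 = 0.6445.
T(690)/T(407) = exp(τ_B − τ_A) = exp(0.5665) = 1.7621.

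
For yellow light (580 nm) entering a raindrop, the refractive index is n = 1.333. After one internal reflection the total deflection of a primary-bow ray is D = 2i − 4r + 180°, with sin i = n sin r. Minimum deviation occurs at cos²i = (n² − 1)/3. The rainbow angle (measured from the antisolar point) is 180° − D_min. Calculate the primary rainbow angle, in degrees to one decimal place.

cos²i = (1.77689 − 1)/3 = 0.25896; i = arccos(0.50888) = 59.410°.
sin r = sin 59.410°/1.333 = 0.64579; r = 40.225°.
D_min = 2·59.410° − 4·40.225° + 180° = 137.922°.
Rainbow angle = 180° − D_min = 42.078°.

42.1°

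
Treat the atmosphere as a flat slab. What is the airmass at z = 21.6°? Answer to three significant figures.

1.08

X = sec z = 1/cos 21.6° = 1/0.9298 = 1.0755.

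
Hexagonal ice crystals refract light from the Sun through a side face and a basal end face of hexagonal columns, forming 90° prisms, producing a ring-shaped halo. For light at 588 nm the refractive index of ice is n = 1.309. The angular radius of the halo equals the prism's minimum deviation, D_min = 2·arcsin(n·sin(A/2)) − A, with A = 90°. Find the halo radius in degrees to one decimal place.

n·sin(A/2) = 1.309 × sin 45° = 1.309 × 0.7071 = 0.9256.
D_min = 2·arcsin(0.9256) − 90° = 2 × 67.759° − 90° = 45.519°.

45.5°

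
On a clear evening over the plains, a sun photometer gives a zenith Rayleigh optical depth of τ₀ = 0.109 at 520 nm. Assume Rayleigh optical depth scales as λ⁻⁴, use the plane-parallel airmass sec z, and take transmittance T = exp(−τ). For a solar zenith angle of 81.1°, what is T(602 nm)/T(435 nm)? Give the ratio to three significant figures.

Airmass: sec 81.1° = 6.4637.
τ(602 nm) = 0.109 × (520/602)⁴ × 6.4637 = 0.109 × 0.5567 × 6.4637 = 0.3922.
τ(435 nm) = 0.109 × (520/435)⁴ × 6.4637 = 0.109 × 2.0420 × 6.4637 = 1.4387.
T(602)/T(435) = exp(τ_B − τ_A) = exp(1.0465) = 2.8475.

2.85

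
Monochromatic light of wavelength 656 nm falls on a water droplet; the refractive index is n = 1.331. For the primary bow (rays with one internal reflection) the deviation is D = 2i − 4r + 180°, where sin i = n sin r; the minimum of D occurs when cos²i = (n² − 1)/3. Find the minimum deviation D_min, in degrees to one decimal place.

cos²i = (1.77156 − 1)/3 = 0.25719; i = arccos(0.50714) = 59.527°.
sin r = sin 59.527°/1.331 = 0.64753; r = 40.356°.
D_min = 2·59.527° − 4·40.356° + 180° = 137.630°.

137.6°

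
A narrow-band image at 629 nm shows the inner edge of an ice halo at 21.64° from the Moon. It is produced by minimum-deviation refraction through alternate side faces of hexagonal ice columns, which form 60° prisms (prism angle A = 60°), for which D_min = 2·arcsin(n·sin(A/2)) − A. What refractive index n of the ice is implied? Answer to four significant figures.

Rearranging: n = sin((D_min + A)/2) / sin(A/2).
(D_min + A)/2 = (21.64° + 60°)/2 = 40.820°.
n = sin 40.820° / sin 30° = 0.6537 / 0.5000 = 1.3074.

1.307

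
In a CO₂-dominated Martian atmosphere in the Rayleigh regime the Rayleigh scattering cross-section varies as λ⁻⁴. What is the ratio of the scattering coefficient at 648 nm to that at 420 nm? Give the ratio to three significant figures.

0.176

Rayleigh scattering ∝ λ⁻⁴, so the ratio of coefficients is the inverse fourth power of the wavelength ratio.
σ(648)/σ(420) = (420/648)⁴ = (0.6481)⁴ = 0.1765.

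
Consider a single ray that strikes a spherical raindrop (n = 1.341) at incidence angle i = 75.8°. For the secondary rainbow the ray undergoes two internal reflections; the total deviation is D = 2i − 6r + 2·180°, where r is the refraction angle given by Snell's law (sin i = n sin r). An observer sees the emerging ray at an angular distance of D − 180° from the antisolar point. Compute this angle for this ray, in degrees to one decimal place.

sin r = sin 75.8° / 1.341 = 0.9694/1.341 = 0.7229; r = 46.30°.
D = 2·75.8° − 6·46.30° + 2·180° = 151.60° − 277.78° + 360° = 233.82°.
Angle from antisolar point = D − 180° = 53.82°.

53.8°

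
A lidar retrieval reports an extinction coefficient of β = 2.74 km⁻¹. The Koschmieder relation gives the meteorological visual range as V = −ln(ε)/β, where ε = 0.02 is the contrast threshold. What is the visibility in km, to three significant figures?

V = −ln(0.02) / 2.74 = 3.912 / 2.74 = 1.4277 km.

1.43 km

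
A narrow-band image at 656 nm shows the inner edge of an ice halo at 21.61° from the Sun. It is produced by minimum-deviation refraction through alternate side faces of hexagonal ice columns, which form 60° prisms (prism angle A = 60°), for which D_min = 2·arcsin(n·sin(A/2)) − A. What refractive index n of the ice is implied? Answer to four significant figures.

Rearranging: n = sin((D_min + A)/2) / sin(A/2).
(D_min + A)/2 = (21.61° + 60°)/2 = 40.805°.
n = sin 40.805° / sin 30° = 0.6535 / 0.5000 = 1.3070.

1.307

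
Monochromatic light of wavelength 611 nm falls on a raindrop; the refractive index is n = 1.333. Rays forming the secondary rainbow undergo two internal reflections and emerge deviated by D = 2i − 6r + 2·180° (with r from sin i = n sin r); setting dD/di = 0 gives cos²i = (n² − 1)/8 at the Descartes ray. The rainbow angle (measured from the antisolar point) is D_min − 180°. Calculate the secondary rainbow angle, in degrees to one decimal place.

50.9°

cos²i = (1.77689 − 1)/8 = 0.09711; i = arccos(0.31163) = 71.843°.
sin r = sin 71.843°/1.333 = 0.71283; r = 45.466°.
D_min = 2·71.843° − 6·45.466° + 360° = 230.891°.
Rainbow angle = D_min − 180° = 50.891°.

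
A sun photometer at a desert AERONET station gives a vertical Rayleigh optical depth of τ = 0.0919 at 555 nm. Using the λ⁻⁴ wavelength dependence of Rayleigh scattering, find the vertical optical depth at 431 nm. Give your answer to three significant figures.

0.253

τ(431 nm) = τ(555 nm) × (555/431)⁴ = 0.0919 × (1.2877)⁴ = 0.0919 × 2.7496 = 0.2527.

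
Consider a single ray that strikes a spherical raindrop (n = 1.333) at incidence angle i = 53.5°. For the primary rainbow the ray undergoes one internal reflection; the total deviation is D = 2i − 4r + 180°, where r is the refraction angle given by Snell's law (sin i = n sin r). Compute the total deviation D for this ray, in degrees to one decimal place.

sin r = sin 53.5° / 1.333 = 0.8039/1.333 = 0.6030; r = 37.09°.
D = 2·53.5° − 4·37.09° + 180° = 107.00° − 148.35° + 180° = 138.65°.

138.6°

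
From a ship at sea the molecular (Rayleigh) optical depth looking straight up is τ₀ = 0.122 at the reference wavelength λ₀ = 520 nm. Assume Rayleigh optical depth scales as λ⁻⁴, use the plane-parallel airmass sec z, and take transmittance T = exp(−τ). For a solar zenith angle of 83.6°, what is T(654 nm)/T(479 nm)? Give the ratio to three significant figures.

Airmass: sec 83.6° = 8.9711.
τ(654 nm) = 0.122 × (520/654)⁴ × 8.9711 = 0.122 × 0.3997 × 8.9711 = 0.4374.
τ(479 nm) = 0.122 × (520/479)⁴ × 8.9711 = 0.122 × 1.3889 × 8.9711 = 1.5201.
T(654)/T(479) = exp(τ_B − τ_A) = exp(1.0827) = 2.9526.

2.95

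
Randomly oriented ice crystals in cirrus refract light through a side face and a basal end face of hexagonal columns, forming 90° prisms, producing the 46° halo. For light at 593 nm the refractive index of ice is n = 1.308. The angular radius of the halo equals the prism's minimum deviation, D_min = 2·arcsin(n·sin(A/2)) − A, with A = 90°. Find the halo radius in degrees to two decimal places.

45.31°

n·sin(A/2) = 1.308 × sin 45° = 1.308 × 0.7071 = 0.9249.
D_min = 2·arcsin(0.9249) − 90° = 2 × 67.653° − 90° = 45.305°.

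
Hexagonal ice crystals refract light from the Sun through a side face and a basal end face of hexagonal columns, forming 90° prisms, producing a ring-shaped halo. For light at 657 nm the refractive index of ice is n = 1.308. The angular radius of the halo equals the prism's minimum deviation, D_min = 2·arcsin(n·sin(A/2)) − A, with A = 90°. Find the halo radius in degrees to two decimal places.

45.31°

n·sin(A/2) = 1.308 × sin 45° = 1.308 × 0.7071 = 0.9249.
D_min = 2·arcsin(0.9249) − 90° = 2 × 67.653° − 90° = 45.305°.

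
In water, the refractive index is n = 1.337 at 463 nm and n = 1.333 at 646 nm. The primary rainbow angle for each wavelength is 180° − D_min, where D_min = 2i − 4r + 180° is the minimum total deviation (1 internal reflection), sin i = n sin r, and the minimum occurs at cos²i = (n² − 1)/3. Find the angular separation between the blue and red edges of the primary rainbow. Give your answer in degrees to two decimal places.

At 463 nm (n = 1.337): cos²i = 0.26252 → i = 59.178°, r = 39.964°, D_min = 138.500°, rainbow angle = 41.500°.
At 646 nm (n = 1.333): cos²i = 0.25896 → i = 59.410°, r = 40.225°, D_min = 137.922°, rainbow angle = 42.078°.
Angular width = |41.500° − 42.078°| = 0.578°.

0.58°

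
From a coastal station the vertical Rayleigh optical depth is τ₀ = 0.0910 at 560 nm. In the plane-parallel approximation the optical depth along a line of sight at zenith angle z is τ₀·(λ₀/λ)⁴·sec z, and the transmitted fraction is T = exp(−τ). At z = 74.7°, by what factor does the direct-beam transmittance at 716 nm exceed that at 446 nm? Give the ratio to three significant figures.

Airmass: sec 74.7° = 3.7897.
τ(716 nm) = 0.0910 × (560/716)⁴ × 3.7897 = 0.0910 × 0.3742 × 3.7897 = 0.1290.
τ(446 nm) = 0.0910 × (560/446)⁴ × 3.7897 = 0.0910 × 2.4855 × 3.7897 = 0.8572.
T(716)/T(446) = exp(τ_B − τ_A) = exp(0.7281) = 2.0712.

2.07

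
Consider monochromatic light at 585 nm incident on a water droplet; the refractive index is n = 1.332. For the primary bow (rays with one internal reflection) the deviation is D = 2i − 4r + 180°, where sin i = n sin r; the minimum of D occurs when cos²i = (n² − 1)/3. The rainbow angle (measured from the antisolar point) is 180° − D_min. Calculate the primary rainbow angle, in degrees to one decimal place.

cos²i = (1.77422 − 1)/3 = 0.25807; i = arccos(0.50801) = 59.469°.
sin r = sin 59.469°/1.332 = 0.64666; r = 40.290°.
D_min = 2·59.469° − 4·40.290° + 180° = 137.776°.
Rainbow angle = 180° − D_min = 42.224°.

42.2°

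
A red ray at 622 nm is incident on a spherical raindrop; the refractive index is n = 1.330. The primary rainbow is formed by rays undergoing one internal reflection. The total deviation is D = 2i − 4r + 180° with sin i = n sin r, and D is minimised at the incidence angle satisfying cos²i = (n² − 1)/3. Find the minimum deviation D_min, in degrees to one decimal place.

137.5°

cos²i = (1.76890 − 1)/3 = 0.25630; i = arccos(0.50626) = 59.585°.
sin r = sin 59.585°/1.330 = 0.64841; r = 40.422°.
D_min = 2·59.585° − 4·40.422° + 180° = 137.484°.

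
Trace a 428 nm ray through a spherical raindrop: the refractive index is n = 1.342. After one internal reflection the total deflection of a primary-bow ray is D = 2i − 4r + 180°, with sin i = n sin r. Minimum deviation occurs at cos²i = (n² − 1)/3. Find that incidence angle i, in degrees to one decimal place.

cos²i = (1.342² − 1)/3 = (1.80096 − 1)/3 = 0.26699.
cos i = 0.51671, so i = 58.888°.

58.9°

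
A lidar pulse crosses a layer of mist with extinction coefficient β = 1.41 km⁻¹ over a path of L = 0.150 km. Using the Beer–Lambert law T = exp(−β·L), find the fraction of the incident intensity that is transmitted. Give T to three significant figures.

τ = β·L = 1.41 × 0.150 = 0.2115.
T = exp(−0.2115) = 0.8094.

0.809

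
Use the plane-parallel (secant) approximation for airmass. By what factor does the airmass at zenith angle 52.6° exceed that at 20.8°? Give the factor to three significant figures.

1.54

X(52.6°)/X(20.8°) = sec 52.6° / sec 20.8° = cos 20.8° / cos 52.6° = 0.9348/0.6074 = 1.5391.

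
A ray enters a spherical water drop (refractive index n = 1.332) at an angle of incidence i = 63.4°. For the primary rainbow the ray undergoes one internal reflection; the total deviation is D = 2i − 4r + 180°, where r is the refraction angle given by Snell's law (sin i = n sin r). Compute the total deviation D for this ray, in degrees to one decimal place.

sin r = sin 63.4° / 1.332 = 0.8942/1.332 = 0.6713; r = 42.17°.
D = 2·63.4° − 4·42.17° + 180° = 126.80° − 168.67° + 180° = 138.13°.

138.1°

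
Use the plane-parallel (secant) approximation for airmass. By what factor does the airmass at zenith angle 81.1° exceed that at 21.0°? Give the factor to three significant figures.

6.03

X(81.1°)/X(21.0°) = sec 81.1° / sec 21.0° = cos 21.0° / cos 81.1° = 0.9336/0.1547 = 6.0344.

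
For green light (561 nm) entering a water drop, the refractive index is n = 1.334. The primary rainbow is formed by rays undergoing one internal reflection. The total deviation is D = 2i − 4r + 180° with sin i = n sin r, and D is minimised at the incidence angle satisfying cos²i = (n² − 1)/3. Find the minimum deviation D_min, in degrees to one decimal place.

138.1°

cos²i = (1.77956 − 1)/3 = 0.25985; i = arccos(0.50976) = 59.352°.
sin r = sin 59.352°/1.334 = 0.64492; r = 40.159°.
D_min = 2·59.352° − 4·40.159° + 180° = 138.067°.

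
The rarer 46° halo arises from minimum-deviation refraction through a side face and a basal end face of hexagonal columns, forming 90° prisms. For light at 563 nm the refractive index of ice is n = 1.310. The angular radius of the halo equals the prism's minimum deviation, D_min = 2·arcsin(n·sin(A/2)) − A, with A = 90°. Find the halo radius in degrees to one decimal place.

n·sin(A/2) = 1.310 × sin 45° = 1.310 × 0.7071 = 0.9263.
D_min = 2·arcsin(0.9263) − 90° = 2 × 67.867° − 90° = 45.733°.

45.7°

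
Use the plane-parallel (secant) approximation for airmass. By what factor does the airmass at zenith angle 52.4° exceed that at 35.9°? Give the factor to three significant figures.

1.33

X(52.4°)/X(35.9°) = sec 52.4° / sec 35.9° = cos 35.9° / cos 52.4° = 0.8100/0.6101 = 1.3276.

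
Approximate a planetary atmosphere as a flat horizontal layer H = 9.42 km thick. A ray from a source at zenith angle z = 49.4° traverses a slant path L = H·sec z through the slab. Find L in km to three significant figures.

sec z = 1/cos 49.4° = 1.5366.
L = 9.42 × 1.5366 = 14.475 km.

14.5 km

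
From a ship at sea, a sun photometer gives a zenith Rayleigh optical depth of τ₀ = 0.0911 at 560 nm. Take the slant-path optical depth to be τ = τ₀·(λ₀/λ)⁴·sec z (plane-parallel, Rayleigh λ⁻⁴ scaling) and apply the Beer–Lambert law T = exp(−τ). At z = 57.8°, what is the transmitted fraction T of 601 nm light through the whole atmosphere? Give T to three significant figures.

0.879

sec 57.8° = 1.8766.
τ = 0.0911 × (560/601)⁴ × 1.8766 = 0.0911 × 0.7538 × 1.8766 = 0.1289.
T = exp(−0.1289) = 0.8791.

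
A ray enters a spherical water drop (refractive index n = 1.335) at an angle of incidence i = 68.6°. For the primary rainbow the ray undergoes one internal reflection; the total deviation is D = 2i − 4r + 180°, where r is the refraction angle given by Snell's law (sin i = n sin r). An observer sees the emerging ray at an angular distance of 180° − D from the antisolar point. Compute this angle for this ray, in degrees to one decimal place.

sin r = sin 68.6° / 1.335 = 0.9311/1.335 = 0.6974; r = 44.22°.
D = 2·68.6° − 4·44.22° + 180° = 137.20° − 176.88° + 180° = 140.32°.
Angle from antisolar point = 180° − D = 39.68°.

39.7°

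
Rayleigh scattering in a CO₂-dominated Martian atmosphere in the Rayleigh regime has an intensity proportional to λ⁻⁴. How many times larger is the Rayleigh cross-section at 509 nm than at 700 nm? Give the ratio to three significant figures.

3.58

Rayleigh scattering ∝ λ⁻⁴, so the ratio of coefficients is the inverse fourth power of the wavelength ratio.
σ(509)/σ(700) = (700/509)⁴ = (1.3752)⁴ = 3.577.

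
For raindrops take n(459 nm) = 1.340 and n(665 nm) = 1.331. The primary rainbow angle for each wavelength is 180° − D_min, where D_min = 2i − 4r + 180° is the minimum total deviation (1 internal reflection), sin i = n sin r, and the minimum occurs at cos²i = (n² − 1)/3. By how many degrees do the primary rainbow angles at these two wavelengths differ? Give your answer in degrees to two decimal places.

At 459 nm (n = 1.340): cos²i = 0.26520 → i = 59.004°, r = 39.770°, D_min = 138.929°, rainbow angle = 41.071°.
At 665 nm (n = 1.331): cos²i = 0.25719 → i = 59.527°, r = 40.356°, D_min = 137.630°, rainbow angle = 42.370°.
Angular width = |41.071° − 42.370°| = 1.299°.

1.30°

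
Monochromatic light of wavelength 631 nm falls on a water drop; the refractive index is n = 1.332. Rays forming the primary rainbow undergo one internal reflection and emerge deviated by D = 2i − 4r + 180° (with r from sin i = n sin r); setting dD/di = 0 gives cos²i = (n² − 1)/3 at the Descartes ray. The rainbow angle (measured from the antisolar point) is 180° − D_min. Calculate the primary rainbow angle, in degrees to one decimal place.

42.2°

cos²i = (1.77422 − 1)/3 = 0.25807; i = arccos(0.50801) = 59.469°.
sin r = sin 59.469°/1.332 = 0.64666; r = 40.290°.
D_min = 2·59.469° − 4·40.290° + 180° = 137.776°.
Rainbow angle = 180° − D_min = 42.224°.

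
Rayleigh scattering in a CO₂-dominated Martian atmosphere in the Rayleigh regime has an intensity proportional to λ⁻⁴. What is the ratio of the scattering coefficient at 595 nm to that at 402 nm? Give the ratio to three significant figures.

Rayleigh scattering ∝ λ⁻⁴, so the ratio of coefficients is the inverse fourth power of the wavelength ratio.
σ(595)/σ(402) = (402/595)⁴ = (0.6756)⁴ = 0.2084.

0.208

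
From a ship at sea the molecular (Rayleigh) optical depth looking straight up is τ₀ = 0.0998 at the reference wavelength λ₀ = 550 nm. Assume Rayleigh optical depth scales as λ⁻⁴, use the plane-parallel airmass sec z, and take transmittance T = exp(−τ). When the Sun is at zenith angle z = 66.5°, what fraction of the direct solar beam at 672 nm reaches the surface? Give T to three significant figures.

sec 66.5° = 2.5078.
τ = 0.0998 × (550/672)⁴ × 2.5078 = 0.0998 × 0.4487 × 2.5078 = 0.1123.
T = exp(−0.1123) = 0.8938.

0.894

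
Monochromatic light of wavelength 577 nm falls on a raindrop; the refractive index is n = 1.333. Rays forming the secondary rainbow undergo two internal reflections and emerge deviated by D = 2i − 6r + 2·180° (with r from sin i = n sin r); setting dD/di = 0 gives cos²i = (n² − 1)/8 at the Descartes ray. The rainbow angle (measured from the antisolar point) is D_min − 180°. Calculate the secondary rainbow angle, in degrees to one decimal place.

50.9°

cos²i = (1.77689 − 1)/8 = 0.09711; i = arccos(0.31163) = 71.843°.
sin r = sin 71.843°/1.333 = 0.71283; r = 45.466°.
D_min = 2·71.843° − 6·45.466° + 360° = 230.891°.
Rainbow angle = D_min − 180° = 50.891°.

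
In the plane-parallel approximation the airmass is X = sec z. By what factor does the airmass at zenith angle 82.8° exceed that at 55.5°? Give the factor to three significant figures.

X(82.8°)/X(55.5°) = sec 82.8° / sec 55.5° = cos 55.5° / cos 82.8° = 0.5664/0.1253 = 4.5192.

4.52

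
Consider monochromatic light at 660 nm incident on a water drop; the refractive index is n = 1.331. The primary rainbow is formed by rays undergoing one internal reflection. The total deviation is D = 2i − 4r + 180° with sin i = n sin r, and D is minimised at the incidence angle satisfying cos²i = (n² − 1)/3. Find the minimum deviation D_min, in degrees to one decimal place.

cos²i = (1.77156 − 1)/3 = 0.25719; i = arccos(0.50714) = 59.527°.
sin r = sin 59.527°/1.331 = 0.64753; r = 40.356°.
D_min = 2·59.527° − 4·40.356° + 180° = 137.630°.

137.6°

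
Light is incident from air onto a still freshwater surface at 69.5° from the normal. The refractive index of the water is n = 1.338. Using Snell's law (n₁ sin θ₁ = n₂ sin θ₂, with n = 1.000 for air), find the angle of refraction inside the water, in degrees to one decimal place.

Snell: sin θ_r = sin θ_i / n = sin 69.5° / 1.338 = 0.9367 / 1.338 = 0.7001.
θ_r = arcsin(0.7001) = 44.43°.

44.4°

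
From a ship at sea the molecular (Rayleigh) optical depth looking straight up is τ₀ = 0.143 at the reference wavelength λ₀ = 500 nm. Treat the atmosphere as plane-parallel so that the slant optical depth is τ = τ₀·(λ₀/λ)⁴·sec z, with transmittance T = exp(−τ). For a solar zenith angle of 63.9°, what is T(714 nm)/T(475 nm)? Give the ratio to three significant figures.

Airmass: sec 63.9° = 2.2730.
τ(714 nm) = 0.143 × (500/714)⁴ × 2.2730 = 0.143 × 0.2405 × 2.2730 = 0.0782.
τ(475 nm) = 0.143 × (500/475)⁴ × 2.2730 = 0.143 × 1.2277 × 2.2730 = 0.3991.
T(714)/T(475) = exp(τ_B − τ_A) = exp(0.3209) = 1.3784.

1.38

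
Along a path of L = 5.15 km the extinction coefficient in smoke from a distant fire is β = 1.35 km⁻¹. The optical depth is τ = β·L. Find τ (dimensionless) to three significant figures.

τ = β·L = 1.35 × 5.15 = 6.9525.

6.95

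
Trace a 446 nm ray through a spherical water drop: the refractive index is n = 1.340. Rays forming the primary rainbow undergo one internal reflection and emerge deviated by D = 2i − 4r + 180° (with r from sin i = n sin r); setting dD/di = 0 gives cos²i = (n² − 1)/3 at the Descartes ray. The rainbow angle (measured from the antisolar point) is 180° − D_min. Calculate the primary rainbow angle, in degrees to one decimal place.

41.1°

cos²i = (1.79560 − 1)/3 = 0.26520; i = arccos(0.51498) = 59.004°.
sin r = sin 59.004°/1.340 = 0.63971; r = 39.770°.
D_min = 2·59.004° − 4·39.770° + 180° = 138.929°.
Rainbow angle = 180° − D_min = 41.071°.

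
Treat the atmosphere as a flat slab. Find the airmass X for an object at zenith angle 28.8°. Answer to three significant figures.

X = sec z = 1/cos 28.8° = 1/0.8763 = 1.1412.

1.14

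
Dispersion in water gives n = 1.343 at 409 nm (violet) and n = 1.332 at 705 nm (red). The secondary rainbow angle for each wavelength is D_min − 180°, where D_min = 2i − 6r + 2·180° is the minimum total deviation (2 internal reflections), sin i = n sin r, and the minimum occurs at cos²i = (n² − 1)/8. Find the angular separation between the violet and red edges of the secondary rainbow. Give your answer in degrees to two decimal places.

2.85°

At 409 nm (n = 1.343): cos²i = 0.10046 → i = 71.522°, r = 44.928°, D_min = 233.478°, rainbow angle = 53.478°.
At 705 nm (n = 1.332): cos²i = 0.09678 → i = 71.875°, r = 45.520°, D_min = 230.628°, rainbow angle = 50.628°.
Angular width = |53.478° − 50.628°| = 2.849°.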